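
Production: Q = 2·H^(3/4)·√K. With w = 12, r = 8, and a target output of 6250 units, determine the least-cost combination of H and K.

Cost minimization requires the marginal rate of technical substitution to equal the input-price ratio: MP_H/MP_K = w/r.
Here MP_H/MP_K = (3/4)·(K/H)/(1/2) = 1.5·(K/H). Setting this equal to 12/8 = 1.5 gives K = H.
Substituting into Q = 6250: 2·H^(3/4)·(H)^(1/2) = 6250.
Solving, H = 625 and K = 625.

H* = 625, K* = 625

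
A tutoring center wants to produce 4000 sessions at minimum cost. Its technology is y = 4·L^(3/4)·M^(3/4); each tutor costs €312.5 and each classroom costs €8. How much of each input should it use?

Cost minimization requires the marginal rate of technical substitution to equal the input-price ratio: MP_L/MP_M = w/r.
Here MP_L/MP_M = (3/4)·(M/L)/(3/4) = (M/L). Setting this equal to 312.5/8 = 39.0625 gives M = 39.0625L.
Substituting into y = 4000: 4·L^(3/4)·(39.0625L)^(3/4) = 4000.
Solving, L = 16 and M = 625.

L* = 16, M* = 625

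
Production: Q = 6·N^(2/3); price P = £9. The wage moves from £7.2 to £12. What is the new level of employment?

N* = 27

From P·MP_N = w with MP_N = 4·N^(-1/3), the labor demand is N(w) = (36/w)^(3).
At w = 7.2: N = 125. At w = 12: N = 27.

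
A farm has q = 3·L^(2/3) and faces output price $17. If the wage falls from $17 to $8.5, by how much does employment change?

ΔL = 56

From P·MP_L = w with MP_L = 2·L^(-1/3), the labor demand is L(w) = (34/w)^(3).
At w = 17: L = 8. At w = 8.5: L = 64.
ΔL = 64 − 8 = 56.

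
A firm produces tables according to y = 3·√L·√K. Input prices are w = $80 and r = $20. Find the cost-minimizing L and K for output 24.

Cost minimization requires the marginal rate of technical substitution to equal the input-price ratio: MP_L/MP_K = w/r.
Here MP_L/MP_K = (1/2)·(K/L)/(1/2) = (K/L). Setting this equal to 80/20 = 4 gives K = 4L.
Substituting into y = 24: 3·L^(1/2)·(4L)^(1/2) = 24.
Solving, L = 4 and K = 16.

L* = 4, K* = 16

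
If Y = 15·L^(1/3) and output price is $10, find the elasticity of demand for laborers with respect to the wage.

ε = -1.5

MP_L = (1/3)·15·L^(-2/3), so P·MP_L = w gives 50·L^(-2/3) = w.
Solving, L(w) = (50/w)^(3/2). This is a constant-elasticity form: L ∝ w^(−3/2), so ε = −3/2.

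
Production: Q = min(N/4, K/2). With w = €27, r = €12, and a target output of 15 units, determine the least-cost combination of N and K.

N* = 60, K* = 30

With a fixed-proportions technology, the cost-minimizing bundle uses no slack in either input: N/4 = K/2 = Q.
So N = 4·15 = 60 and K = 2·15 = 30.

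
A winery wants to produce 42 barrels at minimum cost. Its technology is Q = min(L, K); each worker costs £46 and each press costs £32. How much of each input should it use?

With a fixed-proportions technology, the cost-minimizing bundle uses no slack in either input: L = K = Q.
So L = 42 and K = 42.

L* = 42, K* = 42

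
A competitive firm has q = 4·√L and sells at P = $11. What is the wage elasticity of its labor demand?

ε = -2

MP_L = (1/2)·4·L^(-1/2), so P·MP_L = w gives 22·L^(-1/2) = w.
Solving, L(w) = (22/w)^(2). This is a constant-elasticity form: L ∝ w^(−2), so ε = −2.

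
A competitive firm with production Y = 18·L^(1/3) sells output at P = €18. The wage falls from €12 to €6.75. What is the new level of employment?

L* = 64

From P·MP_L = w with MP_L = 6·L^(-2/3), the labor demand is L(w) = (108/w)^(3/2).
At w = 12: L = 27. At w = 6.75: L = 64.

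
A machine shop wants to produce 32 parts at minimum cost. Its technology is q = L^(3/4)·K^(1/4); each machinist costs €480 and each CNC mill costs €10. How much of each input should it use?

Cost minimization requires the marginal rate of technical substitution to equal the input-price ratio: MP_L/MP_K = w/r.
Here MP_L/MP_K = (3/4)·(K/L)/(1/4) = 3·(K/L). Setting this equal to 480/10 = 48 gives K = 16L.
Substituting into q = 32: L^(3/4)·(16L)^(1/4) = 32.
Solving, L = 16 and K = 256.

L* = 16, K* = 256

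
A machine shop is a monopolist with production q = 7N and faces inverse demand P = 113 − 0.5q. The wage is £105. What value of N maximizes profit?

Marginal revenue from the inverse demand is MR = 113 − q.
The marginal product is MP_N = 7.
A monopolist hires until marginal revenue product equals the wage: MR·MP_N = w.
(113 − 7N)·7 = 105, so N = 14.

N* = 14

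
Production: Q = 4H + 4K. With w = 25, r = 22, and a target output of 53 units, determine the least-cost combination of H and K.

H* = 0, K* = 13.25

The inputs are perfect substitutes, so the firm uses whichever has the lower cost per unit of output.
Cost per unit of output via H is w/4 = 6.25; via K it is r/4 = 5.5. K is cheaper.
Producing Q = 53 with K alone: H = 0, K = 13.25.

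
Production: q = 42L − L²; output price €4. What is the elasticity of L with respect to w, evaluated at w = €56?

From P·MP_L = w with MP_L = 42 − 2L, labor demand is L(w) = (42 − w/4)/2.
dL/dw = −1/(8) = -0.125.
At w = 56, L = 14, so ε = (dL/dw)·(w/L) = (-0.125)·(56/14) = -0.5.

ε = -0.5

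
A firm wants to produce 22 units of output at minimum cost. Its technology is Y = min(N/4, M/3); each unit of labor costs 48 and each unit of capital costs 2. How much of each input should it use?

N* = 88, M* = 66

With a fixed-proportions technology, the cost-minimizing bundle uses no slack in either input: N/4 = M/3 = Y.
So N = 4·22 = 88 and M = 3·22 = 66.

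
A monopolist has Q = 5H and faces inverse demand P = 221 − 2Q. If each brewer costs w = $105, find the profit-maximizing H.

Marginal revenue from the inverse demand is MR = 221 − 4Q.
The marginal product is MP_H = 5.
A monopolist hires until marginal revenue product equals the wage: MR·MP_H = w.
(221 − 20H)·5 = 105, so H = 10.

H* = 10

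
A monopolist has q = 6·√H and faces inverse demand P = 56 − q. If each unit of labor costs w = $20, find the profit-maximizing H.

H* = 9

Marginal revenue from the inverse demand is MR = 56 − 2q.
The marginal product is MP_H = 3·H^(-1/2).
A monopolist hires until marginal revenue product equals the wage: MR·MP_H = w.
At H, q = 6·√H. Substituting and solving: (56 − 12·√H)·3·H^(-1/2) = 20 gives H = 9.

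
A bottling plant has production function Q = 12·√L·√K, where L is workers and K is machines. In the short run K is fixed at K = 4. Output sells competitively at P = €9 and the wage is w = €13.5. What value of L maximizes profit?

L* = 64

With K = 4, MP_L = (1/2)·12·L^(-1/2)·4^(1/2) = 12·L^(-1/2).
Profit maximization for a price taker requires P·MP_L = w: 9·12·L^(-1/2) = 13.5.
So L^(-1/2) = 0.125, which gives L = 64.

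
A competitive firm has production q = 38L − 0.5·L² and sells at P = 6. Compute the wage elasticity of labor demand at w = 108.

ε = -0.9

From P·MP_L = w with MP_L = 38 − L, labor demand is L(w) = 38 − w/6.
dL/dw = −1/(6) = -1/6.
At w = 108, L = 20, so ε = (dL/dw)·(w/L) = (-1/6)·(108/20) = -0.9.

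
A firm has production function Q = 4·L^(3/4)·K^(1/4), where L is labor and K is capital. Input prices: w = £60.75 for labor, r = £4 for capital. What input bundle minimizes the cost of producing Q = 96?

Cost minimization requires the marginal rate of technical substitution to equal the input-price ratio: MP_L/MP_K = w/r.
Here MP_L/MP_K = (3/4)·(K/L)/(1/4) = 3·(K/L). Setting this equal to 60.75/4 = 15.1875 gives K = 5.0625L.
Substituting into Q = 96: 4·L^(3/4)·(5.0625L)^(1/4) = 96.
Solving, L = 16 and K = 81.

L* = 16, K* = 81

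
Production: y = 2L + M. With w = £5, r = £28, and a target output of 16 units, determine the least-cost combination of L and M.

The inputs are perfect substitutes, so the firm uses whichever has the lower cost per unit of output.
Cost per unit of output via L is 2.5; via M it is 28. L is cheaper.
Producing y = 16 with L alone: L = 8, M = 0.

L* = 8, M* = 0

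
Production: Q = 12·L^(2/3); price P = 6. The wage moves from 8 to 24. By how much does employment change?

ΔL = -208

From P·MP_L = w with MP_L = 8·L^(-1/3), the labor demand is L(w) = (48/w)^(3).
At w = 8: L = 216. At w = 24: L = 8.
ΔL = 8 − 216 = -208.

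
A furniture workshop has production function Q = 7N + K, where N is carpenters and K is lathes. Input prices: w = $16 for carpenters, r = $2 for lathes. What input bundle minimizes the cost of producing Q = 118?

N* = 0, K* = 118

The inputs are perfect substitutes, so the firm uses whichever has the lower cost per unit of output.
Cost per unit of output via N is 16/7; via K it is 2. K is cheaper.
Producing Q = 118 with K alone: N = 0, K = 118.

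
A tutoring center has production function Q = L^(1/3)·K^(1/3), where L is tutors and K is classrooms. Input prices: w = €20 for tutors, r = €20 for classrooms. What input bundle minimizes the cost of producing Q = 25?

L* = 125, K* = 125

Cost minimization requires the marginal rate of technical substitution to equal the input-price ratio: MP_L/MP_K = w/r.
Here MP_L/MP_K = (1/3)·(K/L)/(1/3) = (K/L). Setting this equal to 20/20 = 1 gives K = L.
Substituting into Q = 25: L^(1/3)·(L)^(1/3) = 25.
Solving, L = 125 and K = 125.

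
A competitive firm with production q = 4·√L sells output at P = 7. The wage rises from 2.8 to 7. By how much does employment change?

ΔL = -21

From P·MP_L = w with MP_L = 2·L^(-1/2), the labor demand is L(w) = (14/w)^(2).
At w = 2.8: L = 25. At w = 7: L = 4.
ΔL = 4 − 25 = -21.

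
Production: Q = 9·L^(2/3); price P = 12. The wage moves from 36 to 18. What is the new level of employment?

From P·MP_L = w with MP_L = 6·L^(-1/3), the labor demand is L(w) = (72/w)^(3).
At w = 36: L = 8. At w = 18: L = 64.

L* = 64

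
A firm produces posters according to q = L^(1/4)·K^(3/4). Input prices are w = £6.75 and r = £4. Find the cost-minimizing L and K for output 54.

Cost minimization requires the marginal rate of technical substitution to equal the input-price ratio: MP_L/MP_K = w/r.
Here MP_L/MP_K = (1/4)·(K/L)/(3/4) = (1/3)·(K/L). Setting this equal to 6.75/4 = 1.6875 gives K = 5.0625L.
Substituting into q = 54: L^(1/4)·(5.0625L)^(3/4) = 54.
Solving, L = 16 and K = 81.

L* = 16, K* = 81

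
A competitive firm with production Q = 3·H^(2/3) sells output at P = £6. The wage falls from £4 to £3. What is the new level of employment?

H* = 64

From P·MP_H = w with MP_H = 2·H^(-1/3), the labor demand is H(w) = (12/w)^(3).
At w = 4: H = 27. At w = 3: H = 64.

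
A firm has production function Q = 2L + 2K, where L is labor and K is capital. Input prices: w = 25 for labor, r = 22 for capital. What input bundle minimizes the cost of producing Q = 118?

The inputs are perfect substitutes, so the firm uses whichever has the lower cost per unit of output.
Cost per unit of output via L is w/2 = 12.5; via K it is r/2 = 11. K is cheaper.
Producing Q = 118 with K alone: L = 0, K = 59.

L* = 0, K* = 59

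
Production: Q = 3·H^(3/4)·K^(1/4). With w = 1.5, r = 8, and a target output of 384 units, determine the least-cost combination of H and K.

H* = 256, K* = 16

Cost minimization requires the marginal rate of technical substitution to equal the input-price ratio: MP_H/MP_K = w/r.
Here MP_H/MP_K = (3/4)·(K/H)/(1/4) = 3·(K/H). Setting this equal to 1.5/8 = 0.1875 gives K = 0.0625H.
Substituting into Q = 384: 3·H^(3/4)·(0.0625H)^(1/4) = 384.
Solving, H = 256 and K = 16.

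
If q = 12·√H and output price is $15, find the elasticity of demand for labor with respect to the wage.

ε = -2

MP_H = (1/2)·12·H^(-1/2), so P·MP_H = w gives 90·H^(-1/2) = w.
Solving, H(w) = (90/w)^(2). This is a constant-elasticity form: H ∝ w^(−2), so ε = −2.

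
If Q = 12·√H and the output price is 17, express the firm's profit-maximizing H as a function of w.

MP_H = (1/2)·12·H^(-1/2) = 6·H^(-1/2).
Setting P·MP_H = w: 102·H^(-1/2) = w.
Solving for H: H^(-1/2) = w/102, so H = (102/w)^(2).

H(w) = 10404/w²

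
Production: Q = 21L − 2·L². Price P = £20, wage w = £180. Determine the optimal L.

L* = 3

The marginal product of L is MP_L = 21 − 4L.
A price-taking firm hires until the value of the marginal product equals the wage: P·MP_L = w, so 20·(21 − 4L) = 180.
Then 21 − 4L = 9, giving L = 3.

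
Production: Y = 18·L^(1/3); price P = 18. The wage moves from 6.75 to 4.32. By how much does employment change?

ΔL = 61

From P·MP_L = w with MP_L = 6·L^(-2/3), the labor demand is L(w) = (108/w)^(3/2).
At w = 6.75: L = 64. At w = 4.32: L = 125.
ΔL = 125 − 64 = 61.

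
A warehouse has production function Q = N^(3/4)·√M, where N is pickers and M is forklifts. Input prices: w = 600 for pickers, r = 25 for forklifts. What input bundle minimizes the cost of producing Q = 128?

Cost minimization requires the marginal rate of technical substitution to equal the input-price ratio: MP_N/MP_M = w/r.
Here MP_N/MP_M = (3/4)·(M/N)/(1/2) = 1.5·(M/N). Setting this equal to 600/25 = 24 gives M = 16N.
Substituting into Q = 128: N^(3/4)·(16N)^(1/2) = 128.
Solving, N = 16 and M = 256.

N* = 16, M* = 256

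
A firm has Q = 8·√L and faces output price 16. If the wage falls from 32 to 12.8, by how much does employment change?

ΔL = 21

From P·MP_L = w with MP_L = 4·L^(-1/2), the labor demand is L(w) = (64/w)^(2).
At w = 32: L = 4. At w = 12.8: L = 25.
ΔL = 25 − 4 = 21.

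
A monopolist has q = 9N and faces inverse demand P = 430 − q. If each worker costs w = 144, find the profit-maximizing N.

N* = 23

Marginal revenue from the inverse demand is MR = 430 − 2q.
The marginal product is MP_N = 9.
A monopolist hires until marginal revenue product equals the wage: MR·MP_N = w.
(430 − 18N)·9 = 144, so N = 23.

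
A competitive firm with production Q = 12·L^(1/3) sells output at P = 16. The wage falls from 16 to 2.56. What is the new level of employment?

From P·MP_L = w with MP_L = 4·L^(-2/3), the labor demand is L(w) = (64/w)^(3/2).
At w = 16: L = 8. At w = 2.56: L = 125.

L* = 125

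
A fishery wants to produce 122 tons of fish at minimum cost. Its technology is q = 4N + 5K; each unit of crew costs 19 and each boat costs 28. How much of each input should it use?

N* = 30.5, K* = 0

The inputs are perfect substitutes, so the firm uses whichever has the lower cost per unit of output.
Cost per unit of output via N is w/4 = 4.75; via K it is r/5 = 5.6. N is cheaper.
Producing q = 122 with N alone: N = 30.5, K = 0.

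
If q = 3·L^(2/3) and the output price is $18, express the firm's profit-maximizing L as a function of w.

L(w) = 46656/w³

MP_L = (2/3)·3·L^(-1/3) = 2·L^(-1/3).
Setting P·MP_L = w: 36·L^(-1/3) = w.
Solving for L: L^(-1/3) = w/36, so L = (36/w)^(3).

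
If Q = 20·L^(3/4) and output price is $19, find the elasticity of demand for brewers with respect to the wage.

ε = -4

MP_L = (3/4)·20·L^(-1/4), so P·MP_L = w gives 285·L^(-1/4) = w.
Solving, L(w) = (285/w)^(4). This is a constant-elasticity form: L ∝ w^(−4), so ε = −4.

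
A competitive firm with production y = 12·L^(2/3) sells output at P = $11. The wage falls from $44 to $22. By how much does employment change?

ΔL = 56

From P·MP_L = w with MP_L = 8·L^(-1/3), the labor demand is L(w) = (88/w)^(3).
At w = 44: L = 8. At w = 22: L = 64.
ΔL = 64 − 8 = 56.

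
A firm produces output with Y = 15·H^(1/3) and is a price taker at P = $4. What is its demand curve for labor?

H(w) = (20/w)^(3/2)

MP_H = (1/3)·15·H^(-2/3) = 5·H^(-2/3).
Setting P·MP_H = w: 20·H^(-2/3) = w.
Solving for H: H^(-2/3) = w/20, so H = (20/w)^(3/2).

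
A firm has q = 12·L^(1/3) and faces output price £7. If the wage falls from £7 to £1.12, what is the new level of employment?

From P·MP_L = w with MP_L = 4·L^(-2/3), the labor demand is L(w) = (28/w)^(3/2).
At w = 7: L = 8. At w = 1.12: L = 125.

L* = 125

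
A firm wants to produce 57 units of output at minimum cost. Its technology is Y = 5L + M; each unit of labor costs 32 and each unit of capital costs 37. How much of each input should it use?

The inputs are perfect substitutes, so the firm uses whichever has the lower cost per unit of output.
Cost per unit of output via L is 6.4; via M it is 37. L is cheaper.
Producing Y = 57 with L alone: L = 11.4, M = 0.

L* = 11.4, M* = 0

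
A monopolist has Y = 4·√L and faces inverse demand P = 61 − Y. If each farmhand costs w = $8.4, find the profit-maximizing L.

L* = 25

Marginal revenue from the inverse demand is MR = 61 − 2Y.
The marginal product is MP_L = 2·L^(-1/2).
A monopolist hires until marginal revenue product equals the wage: MR·MP_L = w.
At L, Y = 4·√L. Substituting and solving: (61 − 8·√L)·2·L^(-1/2) = 8.4 gives L = 25.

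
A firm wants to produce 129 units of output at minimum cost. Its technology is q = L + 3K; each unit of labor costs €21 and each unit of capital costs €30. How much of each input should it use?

L* = 0, K* = 43

The inputs are perfect substitutes, so the firm uses whichever has the lower cost per unit of output.
Cost per unit of output via L is 21; via K it is 10. K is cheaper.
Producing q = 129 with K alone: L = 0, K = 43.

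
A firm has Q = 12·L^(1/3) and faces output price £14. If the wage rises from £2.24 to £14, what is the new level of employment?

L* = 8

From P·MP_L = w with MP_L = 4·L^(-2/3), the labor demand is L(w) = (56/w)^(3/2).
At w = 2.24: L = 125. At w = 14: L = 8.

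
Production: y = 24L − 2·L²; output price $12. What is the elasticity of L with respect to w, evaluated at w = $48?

From P·MP_L = w with MP_L = 24 − 4L, labor demand is L(w) = (24 − w/12)/4.
dL/dw = −1/(48) = -1/48.
At w = 48, L = 5, so ε = (dL/dw)·(w/L) = (-1/48)·(48/5) = -0.2.

ε = -0.2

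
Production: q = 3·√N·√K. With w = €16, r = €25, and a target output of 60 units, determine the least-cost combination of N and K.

N* = 25, K* = 16

Cost minimization requires the marginal rate of technical substitution to equal the input-price ratio: MP_N/MP_K = w/r.
Here MP_N/MP_K = (1/2)·(K/N)/(1/2) = (K/N). Setting this equal to 16/25 = 0.64 gives K = 0.64N.
Substituting into q = 60: 3·N^(1/2)·(0.64N)^(1/2) = 60.
Solving, N = 25 and K = 16.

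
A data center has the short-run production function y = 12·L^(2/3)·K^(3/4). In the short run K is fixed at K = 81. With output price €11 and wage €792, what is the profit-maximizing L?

L* = 27

With K = 81, MP_L = (2/3)·12·L^(-1/3)·81^(3/4) = 216·L^(-1/3).
Profit maximization for a price taker requires P·MP_L = w: 11·216·L^(-1/3) = 792.
So L^(-1/3) = 1/3, which gives L = 27.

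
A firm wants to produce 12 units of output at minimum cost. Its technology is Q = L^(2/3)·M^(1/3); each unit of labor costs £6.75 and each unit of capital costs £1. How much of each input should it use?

L* = 8, M* = 27

Cost minimization requires the marginal rate of technical substitution to equal the input-price ratio: MP_L/MP_M = w/r.
Here MP_L/MP_M = (2/3)·(M/L)/(1/3) = 2·(M/L). Setting this equal to 6.75/1 = 6.75 gives M = 3.375L.
Substituting into Q = 12: L^(2/3)·(3.375L)^(1/3) = 12.
Solving, L = 8 and M = 27.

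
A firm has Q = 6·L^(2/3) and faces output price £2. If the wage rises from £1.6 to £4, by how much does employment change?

From P·MP_L = w with MP_L = 4·L^(-1/3), the labor demand is L(w) = (8/w)^(3).
At w = 1.6: L = 125. At w = 4: L = 8.
ΔL = 8 − 125 = -117.

ΔL = -117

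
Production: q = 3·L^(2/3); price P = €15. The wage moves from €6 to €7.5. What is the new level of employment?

From P·MP_L = w with MP_L = 2·L^(-1/3), the labor demand is L(w) = (30/w)^(3).
At w = 6: L = 125. At w = 7.5: L = 64.

L* = 64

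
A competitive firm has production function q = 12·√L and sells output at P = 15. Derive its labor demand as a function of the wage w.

L(w) = 8100/w²

MP_L = (1/2)·12·L^(-1/2) = 6·L^(-1/2).
Setting P·MP_L = w: 90·L^(-1/2) = w.
Solving for L: L^(-1/2) = w/90, so L = (90/w)^(2).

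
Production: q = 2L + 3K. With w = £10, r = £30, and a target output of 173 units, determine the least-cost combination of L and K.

L* = 86.5, K* = 0

The inputs are perfect substitutes, so the firm uses whichever has the lower cost per unit of output.
Cost per unit of output via L is w/2 = 5; via K it is r/3 = 10. L is cheaper.
Producing q = 173 with L alone: L = 86.5, K = 0.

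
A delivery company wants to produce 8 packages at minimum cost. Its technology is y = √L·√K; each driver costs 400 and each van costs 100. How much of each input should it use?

L* = 4, K* = 16

Cost minimization requires the marginal rate of technical substitution to equal the input-price ratio: MP_L/MP_K = w/r.
Here MP_L/MP_K = (1/2)·(K/L)/(1/2) = (K/L). Setting this equal to 400/100 = 4 gives K = 4L.
Substituting into y = 8: L^(1/2)·(4L)^(1/2) = 8.
Solving, L = 4 and K = 16.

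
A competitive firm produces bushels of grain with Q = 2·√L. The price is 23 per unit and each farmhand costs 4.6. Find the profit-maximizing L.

L* = 25

MP_L = (1/2)·2·L^(-1/2) = L^(-1/2).
Profit maximization for a price taker requires P·MP_L = w: 23·L^(-1/2) = 4.6.
So L^(-1/2) = 0.2, which gives L = 25.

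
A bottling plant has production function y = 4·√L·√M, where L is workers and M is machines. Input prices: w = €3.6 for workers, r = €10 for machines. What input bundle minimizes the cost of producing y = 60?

L* = 25, M* = 9

Cost minimization requires the marginal rate of technical substitution to equal the input-price ratio: MP_L/MP_M = w/r.
Here MP_L/MP_M = (1/2)·(M/L)/(1/2) = (M/L). Setting this equal to 3.6/10 = 0.36 gives M = 0.36L.
Substituting into y = 60: 4·L^(1/2)·(0.36L)^(1/2) = 60.
Solving, L = 25 and M = 9.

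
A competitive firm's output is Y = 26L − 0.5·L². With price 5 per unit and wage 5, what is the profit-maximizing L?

The marginal product of L is MP_L = 26 − L.
A price-taking firm hires until the value of the marginal product equals the wage: P·MP_L = w, so 5·(26 − L) = 5.
Then 26 − L = 1, giving L = 25.

L* = 25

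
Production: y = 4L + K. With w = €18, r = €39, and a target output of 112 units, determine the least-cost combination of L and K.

L* = 28, K* = 0

The inputs are perfect substitutes, so the firm uses whichever has the lower cost per unit of output.
Cost per unit of output via L is 4.5; via K it is 39. L is cheaper.
Producing y = 112 with L alone: L = 28, K = 0.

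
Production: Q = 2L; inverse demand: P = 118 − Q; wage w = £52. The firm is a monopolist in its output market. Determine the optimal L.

Marginal revenue from the inverse demand is MR = 118 − 2Q.
The marginal product is MP_L = 2.
A monopolist hires until marginal revenue product equals the wage: MR·MP_L = w.
(118 − 4L)·2 = 52, so L = 23.

L* = 23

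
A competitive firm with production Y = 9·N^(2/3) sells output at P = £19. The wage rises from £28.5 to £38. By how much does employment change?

ΔN = -37

From P·MP_N = w with MP_N = 6·N^(-1/3), the labor demand is N(w) = (114/w)^(3).
At w = 28.5: N = 64. At w = 38: N = 27.
ΔN = 27 − 64 = -37.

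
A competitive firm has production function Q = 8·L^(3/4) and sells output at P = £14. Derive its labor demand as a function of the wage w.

MP_L = (3/4)·8·L^(-1/4) = 6·L^(-1/4).
Setting P·MP_L = w: 84·L^(-1/4) = w.
Solving for L: L^(-1/4) = w/84, so L = (84/w)^(4).

L(w) = (84/w)^(4)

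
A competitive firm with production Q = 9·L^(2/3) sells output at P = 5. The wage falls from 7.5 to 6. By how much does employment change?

From P·MP_L = w with MP_L = 6·L^(-1/3), the labor demand is L(w) = (30/w)^(3).
At w = 7.5: L = 64. At w = 6: L = 125.
ΔL = 125 − 64 = 61.

ΔL = 61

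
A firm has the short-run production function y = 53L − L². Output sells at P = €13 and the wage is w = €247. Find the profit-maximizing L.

The marginal product of L is MP_L = 53 − 2L.
A price-taking firm hires until the value of the marginal product equals the wage: P·MP_L = w, so 13·(53 − 2L) = 247.
Then 53 − 2L = 19, giving L = 17.

L* = 17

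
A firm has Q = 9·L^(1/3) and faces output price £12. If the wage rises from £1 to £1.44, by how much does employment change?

From P·MP_L = w with MP_L = 3·L^(-2/3), the labor demand is L(w) = (36/w)^(3/2).
At w = 1: L = 216. At w = 1.44: L = 125.
ΔL = 125 − 216 = -91.

ΔL = -91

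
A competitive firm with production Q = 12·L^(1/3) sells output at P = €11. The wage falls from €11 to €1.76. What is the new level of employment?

From P·MP_L = w with MP_L = 4·L^(-2/3), the labor demand is L(w) = (44/w)^(3/2).
At w = 11: L = 8. At w = 1.76: L = 125.

L* = 125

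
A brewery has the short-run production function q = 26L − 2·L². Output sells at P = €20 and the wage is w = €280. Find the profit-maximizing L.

L* = 3

The marginal product of L is MP_L = 26 − 4L.
A price-taking firm hires until the value of the marginal product equals the wage: P·MP_L = w, so 20·(26 − 4L) = 280.
Then 26 − 4L = 14, giving L = 3.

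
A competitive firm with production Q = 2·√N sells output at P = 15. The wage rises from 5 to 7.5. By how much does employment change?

ΔN = -5

From P·MP_N = w with MP_N = N^(-1/2), the labor demand is N(w) = (15/w)^(2).
At w = 5: N = 9. At w = 7.5: N = 4.
ΔN = 4 − 9 = -5.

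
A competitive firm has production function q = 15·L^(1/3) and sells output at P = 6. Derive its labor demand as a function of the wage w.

MP_L = (1/3)·15·L^(-2/3) = 5·L^(-2/3).
Setting P·MP_L = w: 30·L^(-2/3) = w.
Solving for L: L^(-2/3) = w/30, so L = (30/w)^(3/2).

L(w) = (30/w)^(3/2)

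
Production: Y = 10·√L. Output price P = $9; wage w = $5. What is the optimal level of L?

L* = 81

MP_L = (1/2)·10·L^(-1/2) = 5·L^(-1/2).
Profit maximization for a price taker requires P·MP_L = w: 9·5·L^(-1/2) = 5.
So L^(-1/2) = 1/9, which gives L = 81.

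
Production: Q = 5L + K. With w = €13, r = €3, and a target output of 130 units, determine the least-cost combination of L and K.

The inputs are perfect substitutes, so the firm uses whichever has the lower cost per unit of output.
Cost per unit of output via L is 2.6; via K it is 3. L is cheaper.
Producing Q = 130 with L alone: L = 26, K = 0.

L* = 26, K* = 0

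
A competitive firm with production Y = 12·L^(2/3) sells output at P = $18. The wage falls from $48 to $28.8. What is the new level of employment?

From P·MP_L = w with MP_L = 8·L^(-1/3), the labor demand is L(w) = (144/w)^(3).
At w = 48: L = 27. At w = 28.8: L = 125.

L* = 125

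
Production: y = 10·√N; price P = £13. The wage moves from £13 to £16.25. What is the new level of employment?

From P·MP_N = w with MP_N = 5·N^(-1/2), the labor demand is N(w) = (65/w)^(2).
At w = 13: N = 25. At w = 16.25: N = 16.

N* = 16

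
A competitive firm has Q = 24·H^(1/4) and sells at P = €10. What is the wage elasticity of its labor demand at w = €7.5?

MP_H = (1/4)·24·H^(-3/4), so P·MP_H = w gives 60·H^(-3/4) = w.
Solving, H(w) = (60/w)^(4/3). This is a constant-elasticity form: H ∝ w^(−4/3), so ε = −4/3.

ε = -4/3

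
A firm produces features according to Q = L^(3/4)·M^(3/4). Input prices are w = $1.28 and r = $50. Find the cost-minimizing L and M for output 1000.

L* = 625, M* = 16

Cost minimization requires the marginal rate of technical substitution to equal the input-price ratio: MP_L/MP_M = w/r.
Here MP_L/MP_M = (3/4)·(M/L)/(3/4) = (M/L). Setting this equal to 1.28/50 = 0.0256 gives M = 0.0256L.
Substituting into Q = 1000: L^(3/4)·(0.0256L)^(3/4) = 1000.
Solving, L = 625 and M = 16.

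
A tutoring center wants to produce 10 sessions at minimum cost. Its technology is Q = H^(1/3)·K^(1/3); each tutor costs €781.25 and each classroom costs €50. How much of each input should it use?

H* = 8, K* = 125

Cost minimization requires the marginal rate of technical substitution to equal the input-price ratio: MP_H/MP_K = w/r.
Here MP_H/MP_K = (1/3)·(K/H)/(1/3) = (K/H). Setting this equal to 781.25/50 = 15.625 gives K = 15.625H.
Substituting into Q = 10: H^(1/3)·(15.625H)^(1/3) = 10.
Solving, H = 8 and K = 125.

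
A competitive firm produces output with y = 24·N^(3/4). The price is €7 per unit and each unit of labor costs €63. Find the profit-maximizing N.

N* = 16

MP_N = (3/4)·24·N^(-1/4) = 18·N^(-1/4).
Profit maximization for a price taker requires P·MP_N = w: 7·18·N^(-1/4) = 63.
So N^(-1/4) = 0.5, which gives N = 16.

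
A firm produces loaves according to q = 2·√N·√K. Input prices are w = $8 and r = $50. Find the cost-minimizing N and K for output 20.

N* = 25, K* = 4

Cost minimization requires the marginal rate of technical substitution to equal the input-price ratio: MP_N/MP_K = w/r.
Here MP_N/MP_K = (1/2)·(K/N)/(1/2) = (K/N). Setting this equal to 8/50 = 0.16 gives K = 0.16N.
Substituting into q = 20: 2·N^(1/2)·(0.16N)^(1/2) = 20.
Solving, N = 25 and K = 4.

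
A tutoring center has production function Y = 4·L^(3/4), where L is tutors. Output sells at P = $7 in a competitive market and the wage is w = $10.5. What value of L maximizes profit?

MP_L = (3/4)·4·L^(-1/4) = 3·L^(-1/4).
Profit maximization for a price taker requires P·MP_L = w: 7·3·L^(-1/4) = 10.5.
So L^(-1/4) = 0.5, which gives L = 16.

L* = 16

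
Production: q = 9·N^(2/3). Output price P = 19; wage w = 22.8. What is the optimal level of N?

N* = 125

MP_N = (2/3)·9·N^(-1/3) = 6·N^(-1/3).
Profit maximization for a price taker requires P·MP_N = w: 19·6·N^(-1/3) = 22.8.
So N^(-1/3) = 0.2, which gives N = 125.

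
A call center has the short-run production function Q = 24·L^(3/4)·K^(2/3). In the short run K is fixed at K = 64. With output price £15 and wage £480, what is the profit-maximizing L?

With K = 64, MP_L = (3/4)·24·L^(-1/4)·64^(2/3) = 288·L^(-1/4).
Profit maximization for a price taker requires P·MP_L = w: 15·288·L^(-1/4) = 480.
So L^(-1/4) = 1/9, which gives L = 6561.

L* = 6561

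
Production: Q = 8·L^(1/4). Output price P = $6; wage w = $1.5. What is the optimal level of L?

MP_L = (1/4)·8·L^(-3/4) = 2·L^(-3/4).
Profit maximization for a price taker requires P·MP_L = w: 6·2·L^(-3/4) = 1.5.
So L^(-3/4) = 0.125, which gives L = 16.

L* = 16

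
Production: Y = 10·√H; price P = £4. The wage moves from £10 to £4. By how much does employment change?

ΔH = 21

From P·MP_H = w with MP_H = 5·H^(-1/2), the labor demand is H(w) = (20/w)^(2).
At w = 10: H = 4. At w = 4: H = 25.
ΔH = 25 − 4 = 21.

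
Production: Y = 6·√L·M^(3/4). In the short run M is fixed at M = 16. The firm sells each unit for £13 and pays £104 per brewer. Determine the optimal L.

L* = 9

With M = 16, MP_L = (1/2)·6·L^(-1/2)·16^(3/4) = 24·L^(-1/2).
Profit maximization for a price taker requires P·MP_L = w: 13·24·L^(-1/2) = 104.
So L^(-1/2) = 1/3, which gives L = 9.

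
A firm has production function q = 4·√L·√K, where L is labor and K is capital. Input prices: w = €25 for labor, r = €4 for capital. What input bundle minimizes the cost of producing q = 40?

Cost minimization requires the marginal rate of technical substitution to equal the input-price ratio: MP_L/MP_K = w/r.
Here MP_L/MP_K = (1/2)·(K/L)/(1/2) = (K/L). Setting this equal to 25/4 = 6.25 gives K = 6.25L.
Substituting into q = 40: 4·L^(1/2)·(6.25L)^(1/2) = 40.
Solving, L = 4 and K = 25.

L* = 4, K* = 25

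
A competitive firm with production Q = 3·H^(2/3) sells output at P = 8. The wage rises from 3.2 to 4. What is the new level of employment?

H* = 64

From P·MP_H = w with MP_H = 2·H^(-1/3), the labor demand is H(w) = (16/w)^(3).
At w = 3.2: H = 125. At w = 4: H = 64.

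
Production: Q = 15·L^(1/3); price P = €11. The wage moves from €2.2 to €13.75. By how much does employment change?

From P·MP_L = w with MP_L = 5·L^(-2/3), the labor demand is L(w) = (55/w)^(3/2).
At w = 2.2: L = 125. At w = 13.75: L = 8.
ΔL = 8 − 125 = -117.

ΔL = -117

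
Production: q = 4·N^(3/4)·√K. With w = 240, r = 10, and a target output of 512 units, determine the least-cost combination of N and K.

N* = 16, K* = 256

Cost minimization requires the marginal rate of technical substitution to equal the input-price ratio: MP_N/MP_K = w/r.
Here MP_N/MP_K = (3/4)·(K/N)/(1/2) = 1.5·(K/N). Setting this equal to 240/10 = 24 gives K = 16N.
Substituting into q = 512: 4·N^(3/4)·(16N)^(1/2) = 512.
Solving, N = 16 and K = 256.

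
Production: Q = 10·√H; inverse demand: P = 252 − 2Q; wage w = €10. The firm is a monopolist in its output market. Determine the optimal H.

H* = 36

Marginal revenue from the inverse demand is MR = 252 − 4Q.
The marginal product is MP_H = 5·H^(-1/2).
A monopolist hires until marginal revenue product equals the wage: MR·MP_H = w.
At H, Q = 10·√H. Substituting and solving: (252 − 40·√H)·5·H^(-1/2) = 10 gives H = 36.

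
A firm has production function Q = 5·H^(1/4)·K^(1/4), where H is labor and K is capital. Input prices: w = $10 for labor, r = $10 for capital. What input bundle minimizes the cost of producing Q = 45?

H* = 81, K* = 81

Cost minimization requires the marginal rate of technical substitution to equal the input-price ratio: MP_H/MP_K = w/r.
Here MP_H/MP_K = (1/4)·(K/H)/(1/4) = (K/H). Setting this equal to 10/10 = 1 gives K = H.
Substituting into Q = 45: 5·H^(1/4)·(H)^(1/4) = 45.
Solving, H = 81 and K = 81.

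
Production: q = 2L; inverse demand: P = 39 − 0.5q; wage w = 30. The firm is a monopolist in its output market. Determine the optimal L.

Marginal revenue from the inverse demand is MR = 39 − q.
The marginal product is MP_L = 2.
A monopolist hires until marginal revenue product equals the wage: MR·MP_L = w.
(39 − 2L)·2 = 30, so L = 12.

L* = 12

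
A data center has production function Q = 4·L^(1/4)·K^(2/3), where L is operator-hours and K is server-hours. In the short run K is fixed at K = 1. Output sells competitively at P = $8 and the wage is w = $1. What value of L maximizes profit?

L* = 16

With K = 1, MP_L = (1/4)·4·L^(-3/4)·1^(2/3) = L^(-3/4).
Profit maximization for a price taker requires P·MP_L = w: 8·L^(-3/4) = 1.
So L^(-3/4) = 0.125, which gives L = 16.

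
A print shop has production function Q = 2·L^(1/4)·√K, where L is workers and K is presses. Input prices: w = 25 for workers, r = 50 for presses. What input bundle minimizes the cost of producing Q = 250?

Cost minimization requires the marginal rate of technical substitution to equal the input-price ratio: MP_L/MP_K = w/r.
Here MP_L/MP_K = (1/4)·(K/L)/(1/2) = 0.5·(K/L). Setting this equal to 25/50 = 0.5 gives K = L.
Substituting into Q = 250: 2·L^(1/4)·(L)^(1/2) = 250.
Solving, L = 625 and K = 625.

L* = 625, K* = 625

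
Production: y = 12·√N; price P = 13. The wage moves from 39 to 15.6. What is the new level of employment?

N* = 25

From P·MP_N = w with MP_N = 6·N^(-1/2), the labor demand is N(w) = (78/w)^(2).
At w = 39: N = 4. At w = 15.6: N = 25.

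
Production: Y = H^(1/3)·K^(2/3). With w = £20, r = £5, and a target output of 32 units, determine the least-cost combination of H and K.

H* = 8, K* = 64

Cost minimization requires the marginal rate of technical substitution to equal the input-price ratio: MP_H/MP_K = w/r.
Here MP_H/MP_K = (1/3)·(K/H)/(2/3) = 0.5·(K/H). Setting this equal to 20/5 = 4 gives K = 8H.
Substituting into Y = 32: H^(1/3)·(8H)^(2/3) = 32.
Solving, H = 8 and K = 64.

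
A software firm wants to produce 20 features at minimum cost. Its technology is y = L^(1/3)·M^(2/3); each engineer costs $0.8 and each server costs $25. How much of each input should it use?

Cost minimization requires the marginal rate of technical substitution to equal the input-price ratio: MP_L/MP_M = w/r.
Here MP_L/MP_M = (1/3)·(M/L)/(2/3) = 0.5·(M/L). Setting this equal to 0.8/25 = 0.032 gives M = 0.064L.
Substituting into y = 20: L^(1/3)·(0.064L)^(2/3) = 20.
Solving, L = 125 and M = 8.

L* = 125, M* = 8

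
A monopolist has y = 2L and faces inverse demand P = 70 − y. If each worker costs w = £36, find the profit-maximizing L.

L* = 13

Marginal revenue from the inverse demand is MR = 70 − 2y.
The marginal product is MP_L = 2.
A monopolist hires until marginal revenue product equals the wage: MR·MP_L = w.
(70 − 4L)·2 = 36, so L = 13.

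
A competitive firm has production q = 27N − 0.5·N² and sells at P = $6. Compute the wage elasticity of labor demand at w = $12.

From P·MP_N = w with MP_N = 27 − N, labor demand is N(w) = 27 − w/6.
dN/dw = −1/(6) = -1/6.
At w = 12, N = 25, so ε = (dN/dw)·(w/N) = (-1/6)·(12/25) = -0.08.

ε = -0.08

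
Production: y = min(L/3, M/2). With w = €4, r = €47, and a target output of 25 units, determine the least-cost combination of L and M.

L* = 75, M* = 50

With a fixed-proportions technology, the cost-minimizing bundle uses no slack in either input: L/3 = M/2 = y.
So L = 3·25 = 75 and M = 2·25 = 50.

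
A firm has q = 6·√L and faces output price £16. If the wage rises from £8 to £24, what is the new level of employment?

From P·MP_L = w with MP_L = 3·L^(-1/2), the labor demand is L(w) = (48/w)^(2).
At w = 8: L = 36. At w = 24: L = 4.

L* = 4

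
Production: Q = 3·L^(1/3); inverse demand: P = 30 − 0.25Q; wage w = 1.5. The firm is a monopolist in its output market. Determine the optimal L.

L* = 64

Marginal revenue from the inverse demand is MR = 30 − 0.5Q.
The marginal product is MP_L = L^(-2/3).
A monopolist hires until marginal revenue product equals the wage: MR·MP_L = w.
At L, Q = 3·L^(1/3). Substituting and solving: (30 − 1.5·L^(1/3))·L^(-2/3) = 1.5 gives L = 64.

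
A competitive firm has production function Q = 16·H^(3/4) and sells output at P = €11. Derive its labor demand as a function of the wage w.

MP_H = (3/4)·16·H^(-1/4) = 12·H^(-1/4).
Setting P·MP_H = w: 132·H^(-1/4) = w.
Solving for H: H^(-1/4) = w/132, so H = (132/w)^(4).

H(w) = (132/w)^(4)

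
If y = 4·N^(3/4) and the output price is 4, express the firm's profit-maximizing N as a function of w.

MP_N = (3/4)·4·N^(-1/4) = 3·N^(-1/4).
Setting P·MP_N = w: 12·N^(-1/4) = w.
Solving for N: N^(-1/4) = w/12, so N = (12/w)^(4).

N(w) = 20736/w^(4)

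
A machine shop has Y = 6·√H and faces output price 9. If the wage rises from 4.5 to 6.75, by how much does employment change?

From P·MP_H = w with MP_H = 3·H^(-1/2), the labor demand is H(w) = (27/w)^(2).
At w = 4.5: H = 36. At w = 6.75: H = 16.
ΔH = 16 − 36 = -20.

ΔH = -20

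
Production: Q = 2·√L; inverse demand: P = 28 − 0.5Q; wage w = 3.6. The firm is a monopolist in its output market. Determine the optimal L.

L* = 25

Marginal revenue from the inverse demand is MR = 28 − Q.
The marginal product is MP_L = L^(-1/2).
A monopolist hires until marginal revenue product equals the wage: MR·MP_L = w.
At L, Q = 2·√L. Substituting and solving: (28 − 2·√L)·L^(-1/2) = 3.6 gives L = 25.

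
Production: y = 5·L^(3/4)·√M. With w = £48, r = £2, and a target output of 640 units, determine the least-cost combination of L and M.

L* = 16, M* = 256

Cost minimization requires the marginal rate of technical substitution to equal the input-price ratio: MP_L/MP_M = w/r.
Here MP_L/MP_M = (3/4)·(M/L)/(1/2) = 1.5·(M/L). Setting this equal to 48/2 = 24 gives M = 16L.
Substituting into y = 640: 5·L^(3/4)·(16L)^(1/2) = 640.
Solving, L = 16 and M = 256.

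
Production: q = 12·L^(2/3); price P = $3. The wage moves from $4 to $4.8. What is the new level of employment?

L* = 125

From P·MP_L = w with MP_L = 8·L^(-1/3), the labor demand is L(w) = (24/w)^(3).
At w = 4: L = 216. At w = 4.8: L = 125.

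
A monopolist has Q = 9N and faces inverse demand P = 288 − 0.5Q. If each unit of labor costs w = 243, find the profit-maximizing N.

N* = 29

Marginal revenue from the inverse demand is MR = 288 − Q.
The marginal product is MP_N = 9.
A monopolist hires until marginal revenue product equals the wage: MR·MP_N = w.
(288 − 9N)·9 = 243, so N = 29.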